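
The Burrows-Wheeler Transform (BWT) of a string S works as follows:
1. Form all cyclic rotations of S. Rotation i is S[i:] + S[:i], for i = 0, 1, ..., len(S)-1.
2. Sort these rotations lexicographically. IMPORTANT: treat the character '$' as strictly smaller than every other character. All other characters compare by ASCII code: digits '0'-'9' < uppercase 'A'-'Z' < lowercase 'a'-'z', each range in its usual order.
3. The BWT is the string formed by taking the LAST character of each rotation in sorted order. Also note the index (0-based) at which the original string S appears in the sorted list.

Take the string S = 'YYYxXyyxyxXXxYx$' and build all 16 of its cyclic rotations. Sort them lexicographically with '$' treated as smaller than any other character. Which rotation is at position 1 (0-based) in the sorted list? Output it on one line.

All 16 rotations (rotation i = S[i:]+S[:i]):
  rot[0] = YYYxXyyxyxXXxYx$
  rot[1] = YYxXyyxyxXXxYx$Y
  rot[2] = YxXyyxyxXXxYx$YY
  rot[3] = xXyyxyxXXxYx$YYY
  rot[4] = XyyxyxXXxYx$YYYx
  rot[5] = yyxyxXXxYx$YYYxX
  rot[6] = yxyxXXxYx$YYYxXy
  rot[7] = xyxXXxYx$YYYxXyy
  rot[8] = yxXXxYx$YYYxXyyx
  rot[9] = xXXxYx$YYYxXyyxy
  rot[10] = XXxYx$YYYxXyyxyx
  rot[11] = XxYx$YYYxXyyxyxX
  rot[12] = xYx$YYYxXyyxyxXX
  rot[13] = Yx$YYYxXyyxyxXXx
  rot[14] = x$YYYxXyyxyxXXxY
  rot[15] = $YYYxXyyxyxXXxYx
Sorted (with $ < everything):
  sorted[0] = $YYYxXyyxyxXXxYx
  sorted[1] = XXxYx$YYYxXyyxyx
  sorted[2] = XxYx$YYYxXyyxyxX
  sorted[3] = XyyxyxXXxYx$YYYx
  sorted[4] = YYYxXyyxyxXXxYx$
  sorted[5] = YYxXyyxyxXXxYx$Y
  sorted[6] = Yx$YYYxXyyxyxXXx
  sorted[7] = YxXyyxyxXXxYx$YY
  sorted[8] = x$YYYxXyyxyxXXxY
  sorted[9] = xXXxYx$YYYxXyyxy
  sorted[10] = xXyyxyxXXxYx$YYY
  sorted[11] = xYx$YYYxXyyxyxXX
  sorted[12] = xyxXXxYx$YYYxXyy
  sorted[13] = yxXXxYx$YYYxXyyx
  sorted[14] = yxyxXXxYx$YYYxXy
  sorted[15] = yyxyxXXxYx$YYYxX
sorted[1] = XXxYx$YYYxXyyxyx

Answer: XXxYx$YYYxXyyxyx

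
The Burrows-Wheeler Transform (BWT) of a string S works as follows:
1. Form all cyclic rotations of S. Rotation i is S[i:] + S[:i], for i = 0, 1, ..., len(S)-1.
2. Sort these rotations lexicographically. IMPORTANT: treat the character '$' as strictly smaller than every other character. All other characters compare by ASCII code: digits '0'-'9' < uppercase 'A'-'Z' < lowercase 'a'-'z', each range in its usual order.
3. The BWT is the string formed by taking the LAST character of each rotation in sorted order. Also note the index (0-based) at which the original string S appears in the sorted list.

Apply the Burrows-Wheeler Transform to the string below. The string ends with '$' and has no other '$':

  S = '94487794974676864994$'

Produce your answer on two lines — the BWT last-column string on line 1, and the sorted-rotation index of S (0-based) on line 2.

Answer: 49974968479687649$744
17

Derivation:
All 21 rotations (rotation i = S[i:]+S[:i]):
  rot[0] = 94487794974676864994$
  rot[1] = 4487794974676864994$9
  rot[2] = 487794974676864994$94
  rot[3] = 87794974676864994$944
  rot[4] = 7794974676864994$9448
  rot[5] = 794974676864994$94487
  rot[6] = 94974676864994$944877
  rot[7] = 4974676864994$9448779
  rot[8] = 974676864994$94487794
  rot[9] = 74676864994$944877949
  rot[10] = 4676864994$9448779497
  rot[11] = 676864994$94487794974
  rot[12] = 76864994$944877949746
  rot[13] = 6864994$9448779497467
  rot[14] = 864994$94487794974676
  rot[15] = 64994$944877949746768
  rot[16] = 4994$9448779497467686
  rot[17] = 994$94487794974676864
  rot[18] = 94$944877949746768649
  rot[19] = 4$9448779497467686499
  rot[20] = $94487794974676864994
Sorted (with $ < everything):
  sorted[0] = $94487794974676864994  (last char: '4')
  sorted[1] = 4$9448779497467686499  (last char: '9')
  sorted[2] = 4487794974676864994$9  (last char: '9')
  sorted[3] = 4676864994$9448779497  (last char: '7')
  sorted[4] = 487794974676864994$94  (last char: '4')
  sorted[5] = 4974676864994$9448779  (last char: '9')
  sorted[6] = 4994$9448779497467686  (last char: '6')
  sorted[7] = 64994$944877949746768  (last char: '8')
  sorted[8] = 676864994$94487794974  (last char: '4')
  sorted[9] = 6864994$9448779497467  (last char: '7')
  sorted[10] = 74676864994$944877949  (last char: '9')
  sorted[11] = 76864994$944877949746  (last char: '6')
  sorted[12] = 7794974676864994$9448  (last char: '8')
  sorted[13] = 794974676864994$94487  (last char: '7')
  sorted[14] = 864994$94487794974676  (last char: '6')
  sorted[15] = 87794974676864994$944  (last char: '4')
  sorted[16] = 94$944877949746768649  (last char: '9')
  sorted[17] = 94487794974676864994$  (last char: '$')
  sorted[18] = 94974676864994$944877  (last char: '7')
  sorted[19] = 974676864994$94487794  (last char: '4')
  sorted[20] = 994$94487794974676864  (last char: '4')
Last column: 49974968479687649$744
Original string S is at sorted index 17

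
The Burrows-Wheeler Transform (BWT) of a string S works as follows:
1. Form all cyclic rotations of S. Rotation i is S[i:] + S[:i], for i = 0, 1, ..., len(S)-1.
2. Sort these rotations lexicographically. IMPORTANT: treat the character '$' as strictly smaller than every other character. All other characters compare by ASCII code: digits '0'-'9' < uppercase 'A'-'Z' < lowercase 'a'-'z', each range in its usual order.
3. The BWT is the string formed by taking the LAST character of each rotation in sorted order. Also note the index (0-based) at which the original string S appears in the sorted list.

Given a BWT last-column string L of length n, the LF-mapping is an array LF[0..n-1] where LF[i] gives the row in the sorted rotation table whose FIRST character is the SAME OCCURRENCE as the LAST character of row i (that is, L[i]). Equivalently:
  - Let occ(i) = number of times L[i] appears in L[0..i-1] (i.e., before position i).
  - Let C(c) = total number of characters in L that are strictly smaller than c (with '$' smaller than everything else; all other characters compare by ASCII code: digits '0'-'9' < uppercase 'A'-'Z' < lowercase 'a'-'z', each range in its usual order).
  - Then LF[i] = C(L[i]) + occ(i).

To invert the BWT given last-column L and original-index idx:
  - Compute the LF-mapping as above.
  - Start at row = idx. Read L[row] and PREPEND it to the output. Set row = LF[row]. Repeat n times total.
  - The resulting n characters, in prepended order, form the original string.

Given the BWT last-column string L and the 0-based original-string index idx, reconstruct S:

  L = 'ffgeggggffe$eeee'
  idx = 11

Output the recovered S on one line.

LF mapping: 7 8 11 1 12 13 14 15 9 10 2 0 3 4 5 6
Walk LF starting at row 11, prepending L[row]:
  step 1: row=11, L[11]='$', prepend. Next row=LF[11]=0
  step 2: row=0, L[0]='f', prepend. Next row=LF[0]=7
  step 3: row=7, L[7]='g', prepend. Next row=LF[7]=15
  step 4: row=15, L[15]='e', prepend. Next row=LF[15]=6
  step 5: row=6, L[6]='g', prepend. Next row=LF[6]=14
  step 6: row=14, L[14]='e', prepend. Next row=LF[14]=5
  step 7: row=5, L[5]='g', prepend. Next row=LF[5]=13
  step 8: row=13, L[13]='e', prepend. Next row=LF[13]=4
  step 9: row=4, L[4]='g', prepend. Next row=LF[4]=12
  step 10: row=12, L[12]='e', prepend. Next row=LF[12]=3
  step 11: row=3, L[3]='e', prepend. Next row=LF[3]=1
  step 12: row=1, L[1]='f', prepend. Next row=LF[1]=8
  step 13: row=8, L[8]='f', prepend. Next row=LF[8]=9
  step 14: row=9, L[9]='f', prepend. Next row=LF[9]=10
  step 15: row=10, L[10]='e', prepend. Next row=LF[10]=2
  step 16: row=2, L[2]='g', prepend. Next row=LF[2]=11
Reversed output: gefffeegegegegf$

Answer: gefffeegegegegf$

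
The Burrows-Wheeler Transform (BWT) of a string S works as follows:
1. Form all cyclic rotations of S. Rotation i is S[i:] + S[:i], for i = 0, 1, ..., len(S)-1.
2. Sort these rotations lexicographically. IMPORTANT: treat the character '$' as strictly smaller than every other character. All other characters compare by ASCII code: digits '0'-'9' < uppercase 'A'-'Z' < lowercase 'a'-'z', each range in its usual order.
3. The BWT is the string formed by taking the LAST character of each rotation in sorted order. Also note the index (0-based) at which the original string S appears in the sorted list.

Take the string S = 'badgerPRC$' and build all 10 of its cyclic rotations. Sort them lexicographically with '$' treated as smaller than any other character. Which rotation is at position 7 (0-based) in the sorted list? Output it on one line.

Answer: erPRC$badg

Derivation:
All 10 rotations (rotation i = S[i:]+S[:i]):
  rot[0] = badgerPRC$
  rot[1] = adgerPRC$b
  rot[2] = dgerPRC$ba
  rot[3] = gerPRC$bad
  rot[4] = erPRC$badg
  rot[5] = rPRC$badge
  rot[6] = PRC$badger
  rot[7] = RC$badgerP
  rot[8] = C$badgerPR
  rot[9] = $badgerPRC
Sorted (with $ < everything):
  sorted[0] = $badgerPRC
  sorted[1] = C$badgerPR
  sorted[2] = PRC$badger
  sorted[3] = RC$badgerP
  sorted[4] = adgerPRC$b
  sorted[5] = badgerPRC$
  sorted[6] = dgerPRC$ba
  sorted[7] = erPRC$badg
  sorted[8] = gerPRC$bad
  sorted[9] = rPRC$badge
sorted[7] = erPRC$badg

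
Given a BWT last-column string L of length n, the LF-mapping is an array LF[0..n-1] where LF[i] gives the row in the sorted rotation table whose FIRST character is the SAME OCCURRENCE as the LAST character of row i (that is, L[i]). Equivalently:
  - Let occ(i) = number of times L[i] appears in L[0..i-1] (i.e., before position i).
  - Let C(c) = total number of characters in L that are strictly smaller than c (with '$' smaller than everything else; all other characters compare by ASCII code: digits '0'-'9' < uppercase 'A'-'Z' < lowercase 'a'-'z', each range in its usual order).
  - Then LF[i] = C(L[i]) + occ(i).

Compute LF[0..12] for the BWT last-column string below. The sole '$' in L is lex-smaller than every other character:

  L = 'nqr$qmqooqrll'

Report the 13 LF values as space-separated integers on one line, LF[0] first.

Char counts: '$':1, 'l':2, 'm':1, 'n':1, 'o':2, 'q':4, 'r':2
C (first-col start): C('$')=0, C('l')=1, C('m')=3, C('n')=4, C('o')=5, C('q')=7, C('r')=11
L[0]='n': occ=0, LF[0]=C('n')+0=4+0=4
L[1]='q': occ=0, LF[1]=C('q')+0=7+0=7
L[2]='r': occ=0, LF[2]=C('r')+0=11+0=11
L[3]='$': occ=0, LF[3]=C('$')+0=0+0=0
L[4]='q': occ=1, LF[4]=C('q')+1=7+1=8
L[5]='m': occ=0, LF[5]=C('m')+0=3+0=3
L[6]='q': occ=2, LF[6]=C('q')+2=7+2=9
L[7]='o': occ=0, LF[7]=C('o')+0=5+0=5
L[8]='o': occ=1, LF[8]=C('o')+1=5+1=6
L[9]='q': occ=3, LF[9]=C('q')+3=7+3=10
L[10]='r': occ=1, LF[10]=C('r')+1=11+1=12
L[11]='l': occ=0, LF[11]=C('l')+0=1+0=1
L[12]='l': occ=1, LF[12]=C('l')+1=1+1=2

Answer: 4 7 11 0 8 3 9 5 6 10 12 1 2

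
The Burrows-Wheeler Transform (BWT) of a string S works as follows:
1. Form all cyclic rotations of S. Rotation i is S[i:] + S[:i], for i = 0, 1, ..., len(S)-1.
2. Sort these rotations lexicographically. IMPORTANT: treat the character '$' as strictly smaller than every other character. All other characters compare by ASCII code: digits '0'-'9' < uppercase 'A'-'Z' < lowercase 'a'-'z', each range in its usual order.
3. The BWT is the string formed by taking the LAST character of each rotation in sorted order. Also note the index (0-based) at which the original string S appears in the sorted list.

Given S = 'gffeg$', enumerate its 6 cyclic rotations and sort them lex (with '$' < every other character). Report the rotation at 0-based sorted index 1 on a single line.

Answer: eg$gff

Derivation:
All 6 rotations (rotation i = S[i:]+S[:i]):
  rot[0] = gffeg$
  rot[1] = ffeg$g
  rot[2] = feg$gf
  rot[3] = eg$gff
  rot[4] = g$gffe
  rot[5] = $gffeg
Sorted (with $ < everything):
  sorted[0] = $gffeg
  sorted[1] = eg$gff
  sorted[2] = feg$gf
  sorted[3] = ffeg$g
  sorted[4] = g$gffe
  sorted[5] = gffeg$
sorted[1] = eg$gff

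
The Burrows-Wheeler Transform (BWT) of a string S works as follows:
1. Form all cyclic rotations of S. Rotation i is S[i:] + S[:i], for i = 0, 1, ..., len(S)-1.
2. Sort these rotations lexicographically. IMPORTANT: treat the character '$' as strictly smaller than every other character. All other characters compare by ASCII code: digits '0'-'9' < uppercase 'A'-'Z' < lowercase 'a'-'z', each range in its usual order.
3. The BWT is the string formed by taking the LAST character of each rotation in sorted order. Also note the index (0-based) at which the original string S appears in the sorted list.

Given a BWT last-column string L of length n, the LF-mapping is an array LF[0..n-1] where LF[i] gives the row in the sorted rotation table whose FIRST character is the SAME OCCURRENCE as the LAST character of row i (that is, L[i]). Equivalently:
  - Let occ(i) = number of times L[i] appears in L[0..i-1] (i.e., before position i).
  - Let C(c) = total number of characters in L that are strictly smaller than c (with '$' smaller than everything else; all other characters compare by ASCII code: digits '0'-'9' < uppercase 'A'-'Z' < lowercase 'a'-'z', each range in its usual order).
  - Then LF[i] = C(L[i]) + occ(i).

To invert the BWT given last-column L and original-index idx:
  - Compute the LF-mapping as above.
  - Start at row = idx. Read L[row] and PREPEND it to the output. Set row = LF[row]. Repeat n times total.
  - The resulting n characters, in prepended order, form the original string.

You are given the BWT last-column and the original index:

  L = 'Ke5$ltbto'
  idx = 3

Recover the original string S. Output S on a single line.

LF mapping: 2 4 1 0 5 7 3 8 6
Walk LF starting at row 3, prepending L[row]:
  step 1: row=3, L[3]='$', prepend. Next row=LF[3]=0
  step 2: row=0, L[0]='K', prepend. Next row=LF[0]=2
  step 3: row=2, L[2]='5', prepend. Next row=LF[2]=1
  step 4: row=1, L[1]='e', prepend. Next row=LF[1]=4
  step 5: row=4, L[4]='l', prepend. Next row=LF[4]=5
  step 6: row=5, L[5]='t', prepend. Next row=LF[5]=7
  step 7: row=7, L[7]='t', prepend. Next row=LF[7]=8
  step 8: row=8, L[8]='o', prepend. Next row=LF[8]=6
  step 9: row=6, L[6]='b', prepend. Next row=LF[6]=3
Reversed output: bottle5K$

Answer: bottle5K$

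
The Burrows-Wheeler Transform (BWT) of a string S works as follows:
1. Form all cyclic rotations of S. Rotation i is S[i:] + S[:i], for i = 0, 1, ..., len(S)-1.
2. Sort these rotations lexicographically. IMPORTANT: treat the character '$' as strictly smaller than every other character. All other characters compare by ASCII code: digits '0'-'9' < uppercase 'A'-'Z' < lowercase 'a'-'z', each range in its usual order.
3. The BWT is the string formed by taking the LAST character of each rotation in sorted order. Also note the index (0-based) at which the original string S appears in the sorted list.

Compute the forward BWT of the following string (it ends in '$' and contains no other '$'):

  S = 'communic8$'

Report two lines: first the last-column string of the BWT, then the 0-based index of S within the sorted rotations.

All 10 rotations (rotation i = S[i:]+S[:i]):
  rot[0] = communic8$
  rot[1] = ommunic8$c
  rot[2] = mmunic8$co
  rot[3] = munic8$com
  rot[4] = unic8$comm
  rot[5] = nic8$commu
  rot[6] = ic8$commun
  rot[7] = c8$communi
  rot[8] = 8$communic
  rot[9] = $communic8
Sorted (with $ < everything):
  sorted[0] = $communic8  (last char: '8')
  sorted[1] = 8$communic  (last char: 'c')
  sorted[2] = c8$communi  (last char: 'i')
  sorted[3] = communic8$  (last char: '$')
  sorted[4] = ic8$commun  (last char: 'n')
  sorted[5] = mmunic8$co  (last char: 'o')
  sorted[6] = munic8$com  (last char: 'm')
  sorted[7] = nic8$commu  (last char: 'u')
  sorted[8] = ommunic8$c  (last char: 'c')
  sorted[9] = unic8$comm  (last char: 'm')
Last column: 8ci$nomucm
Original string S is at sorted index 3

Answer: 8ci$nomucm
3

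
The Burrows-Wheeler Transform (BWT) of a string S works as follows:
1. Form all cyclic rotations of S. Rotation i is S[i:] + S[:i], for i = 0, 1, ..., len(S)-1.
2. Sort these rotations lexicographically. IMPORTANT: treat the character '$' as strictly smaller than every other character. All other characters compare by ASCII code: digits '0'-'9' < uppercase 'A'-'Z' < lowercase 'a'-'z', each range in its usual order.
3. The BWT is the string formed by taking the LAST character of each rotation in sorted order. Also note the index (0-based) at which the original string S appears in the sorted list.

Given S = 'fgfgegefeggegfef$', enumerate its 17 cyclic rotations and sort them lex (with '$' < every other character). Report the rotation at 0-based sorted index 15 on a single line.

Answer: gfgegefeggegfef$f

Derivation:
All 17 rotations (rotation i = S[i:]+S[:i]):
  rot[0] = fgfgegefeggegfef$
  rot[1] = gfgegefeggegfef$f
  rot[2] = fgegefeggegfef$fg
  rot[3] = gegefeggegfef$fgf
  rot[4] = egefeggegfef$fgfg
  rot[5] = gefeggegfef$fgfge
  rot[6] = efeggegfef$fgfgeg
  rot[7] = feggegfef$fgfgege
  rot[8] = eggegfef$fgfgegef
  rot[9] = ggegfef$fgfgegefe
  rot[10] = gegfef$fgfgegefeg
  rot[11] = egfef$fgfgegefegg
  rot[12] = gfef$fgfgegefegge
  rot[13] = fef$fgfgegefeggeg
  rot[14] = ef$fgfgegefeggegf
  rot[15] = f$fgfgegefeggegfe
  rot[16] = $fgfgegefeggegfef
Sorted (with $ < everything):
  sorted[0] = $fgfgegefeggegfef
  sorted[1] = ef$fgfgegefeggegf
  sorted[2] = efeggegfef$fgfgeg
  sorted[3] = egefeggegfef$fgfg
  sorted[4] = egfef$fgfgegefegg
  sorted[5] = eggegfef$fgfgegef
  sorted[6] = f$fgfgegefeggegfe
  sorted[7] = fef$fgfgegefeggeg
  sorted[8] = feggegfef$fgfgege
  sorted[9] = fgegefeggegfef$fg
  sorted[10] = fgfgegefeggegfef$
  sorted[11] = gefeggegfef$fgfge
  sorted[12] = gegefeggegfef$fgf
  sorted[13] = gegfef$fgfgegefeg
  sorted[14] = gfef$fgfgegefegge
  sorted[15] = gfgegefeggegfef$f
  sorted[16] = ggegfef$fgfgegefe
sorted[15] = gfgegefeggegfef$f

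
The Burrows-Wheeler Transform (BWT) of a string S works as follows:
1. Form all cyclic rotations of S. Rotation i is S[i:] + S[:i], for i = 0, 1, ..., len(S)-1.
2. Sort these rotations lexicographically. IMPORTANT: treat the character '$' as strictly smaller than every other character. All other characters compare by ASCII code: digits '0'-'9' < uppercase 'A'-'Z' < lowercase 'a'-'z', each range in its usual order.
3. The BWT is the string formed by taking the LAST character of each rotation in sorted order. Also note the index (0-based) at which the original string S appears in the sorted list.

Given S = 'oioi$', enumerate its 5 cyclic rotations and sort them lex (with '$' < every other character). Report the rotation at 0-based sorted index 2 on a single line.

Answer: ioi$o

Derivation:
All 5 rotations (rotation i = S[i:]+S[:i]):
  rot[0] = oioi$
  rot[1] = ioi$o
  rot[2] = oi$oi
  rot[3] = i$oio
  rot[4] = $oioi
Sorted (with $ < everything):
  sorted[0] = $oioi
  sorted[1] = i$oio
  sorted[2] = ioi$o
  sorted[3] = oi$oi
  sorted[4] = oioi$
sorted[2] = ioi$o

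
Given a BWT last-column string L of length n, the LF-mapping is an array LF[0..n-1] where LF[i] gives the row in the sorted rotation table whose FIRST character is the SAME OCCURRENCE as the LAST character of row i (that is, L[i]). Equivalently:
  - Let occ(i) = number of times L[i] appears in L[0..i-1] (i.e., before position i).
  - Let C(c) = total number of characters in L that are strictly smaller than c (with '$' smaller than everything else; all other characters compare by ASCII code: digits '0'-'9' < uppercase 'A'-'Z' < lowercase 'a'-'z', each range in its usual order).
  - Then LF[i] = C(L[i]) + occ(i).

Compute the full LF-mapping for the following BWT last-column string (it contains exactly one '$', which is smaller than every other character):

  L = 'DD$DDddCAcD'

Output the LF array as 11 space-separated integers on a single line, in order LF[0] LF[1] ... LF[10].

Answer: 3 4 0 5 6 9 10 2 1 8 7

Derivation:
Char counts: '$':1, 'A':1, 'C':1, 'D':5, 'c':1, 'd':2
C (first-col start): C('$')=0, C('A')=1, C('C')=2, C('D')=3, C('c')=8, C('d')=9
L[0]='D': occ=0, LF[0]=C('D')+0=3+0=3
L[1]='D': occ=1, LF[1]=C('D')+1=3+1=4
L[2]='$': occ=0, LF[2]=C('$')+0=0+0=0
L[3]='D': occ=2, LF[3]=C('D')+2=3+2=5
L[4]='D': occ=3, LF[4]=C('D')+3=3+3=6
L[5]='d': occ=0, LF[5]=C('d')+0=9+0=9
L[6]='d': occ=1, LF[6]=C('d')+1=9+1=10
L[7]='C': occ=0, LF[7]=C('C')+0=2+0=2
L[8]='A': occ=0, LF[8]=C('A')+0=1+0=1
L[9]='c': occ=0, LF[9]=C('c')+0=8+0=8
L[10]='D': occ=4, LF[10]=C('D')+4=3+4=7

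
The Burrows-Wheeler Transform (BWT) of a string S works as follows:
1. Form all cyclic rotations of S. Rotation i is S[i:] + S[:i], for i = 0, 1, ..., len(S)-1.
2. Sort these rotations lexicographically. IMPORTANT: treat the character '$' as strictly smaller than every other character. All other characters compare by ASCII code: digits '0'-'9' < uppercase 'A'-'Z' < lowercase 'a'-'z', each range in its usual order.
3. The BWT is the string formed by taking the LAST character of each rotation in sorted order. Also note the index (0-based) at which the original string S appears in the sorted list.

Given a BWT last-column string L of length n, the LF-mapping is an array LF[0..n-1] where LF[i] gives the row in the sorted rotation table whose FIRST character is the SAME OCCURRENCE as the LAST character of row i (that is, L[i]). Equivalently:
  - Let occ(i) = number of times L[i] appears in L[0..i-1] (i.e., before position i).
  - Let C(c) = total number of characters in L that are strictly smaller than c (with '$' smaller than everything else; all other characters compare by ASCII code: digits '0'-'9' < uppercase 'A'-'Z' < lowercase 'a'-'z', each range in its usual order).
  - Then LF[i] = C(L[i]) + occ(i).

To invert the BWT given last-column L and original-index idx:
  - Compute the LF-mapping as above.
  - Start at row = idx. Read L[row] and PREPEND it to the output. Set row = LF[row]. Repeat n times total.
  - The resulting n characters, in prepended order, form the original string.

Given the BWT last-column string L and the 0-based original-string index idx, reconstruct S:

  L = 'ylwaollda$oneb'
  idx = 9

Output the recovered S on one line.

LF mapping: 13 6 12 1 10 7 8 4 2 0 11 9 5 3
Walk LF starting at row 9, prepending L[row]:
  step 1: row=9, L[9]='$', prepend. Next row=LF[9]=0
  step 2: row=0, L[0]='y', prepend. Next row=LF[0]=13
  step 3: row=13, L[13]='b', prepend. Next row=LF[13]=3
  step 4: row=3, L[3]='a', prepend. Next row=LF[3]=1
  step 5: row=1, L[1]='l', prepend. Next row=LF[1]=6
  step 6: row=6, L[6]='l', prepend. Next row=LF[6]=8
  step 7: row=8, L[8]='a', prepend. Next row=LF[8]=2
  step 8: row=2, L[2]='w', prepend. Next row=LF[2]=12
  step 9: row=12, L[12]='e', prepend. Next row=LF[12]=5
  step 10: row=5, L[5]='l', prepend. Next row=LF[5]=7
  step 11: row=7, L[7]='d', prepend. Next row=LF[7]=4
  step 12: row=4, L[4]='o', prepend. Next row=LF[4]=10
  step 13: row=10, L[10]='o', prepend. Next row=LF[10]=11
  step 14: row=11, L[11]='n', prepend. Next row=LF[11]=9
Reversed output: noodlewallaby$

Answer: noodlewallaby$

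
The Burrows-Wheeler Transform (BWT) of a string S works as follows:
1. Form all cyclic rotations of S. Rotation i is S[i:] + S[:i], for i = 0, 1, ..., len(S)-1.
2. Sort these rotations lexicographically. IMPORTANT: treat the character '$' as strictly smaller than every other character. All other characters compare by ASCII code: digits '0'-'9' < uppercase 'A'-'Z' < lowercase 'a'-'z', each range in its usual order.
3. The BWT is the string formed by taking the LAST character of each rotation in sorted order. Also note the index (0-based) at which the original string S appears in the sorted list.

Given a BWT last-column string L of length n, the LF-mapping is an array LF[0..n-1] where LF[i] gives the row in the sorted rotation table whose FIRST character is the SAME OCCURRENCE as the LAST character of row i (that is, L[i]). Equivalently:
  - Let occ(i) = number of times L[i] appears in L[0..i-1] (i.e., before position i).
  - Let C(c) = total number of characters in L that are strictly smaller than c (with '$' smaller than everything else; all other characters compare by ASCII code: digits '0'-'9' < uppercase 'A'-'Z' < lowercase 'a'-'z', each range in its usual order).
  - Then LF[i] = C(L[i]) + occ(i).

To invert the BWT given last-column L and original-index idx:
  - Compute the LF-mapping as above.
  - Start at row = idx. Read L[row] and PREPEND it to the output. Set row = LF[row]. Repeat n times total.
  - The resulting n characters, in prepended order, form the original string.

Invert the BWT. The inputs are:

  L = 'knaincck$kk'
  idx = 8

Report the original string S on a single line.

Answer: knickknack$

Derivation:
LF mapping: 5 9 1 4 10 2 3 6 0 7 8
Walk LF starting at row 8, prepending L[row]:
  step 1: row=8, L[8]='$', prepend. Next row=LF[8]=0
  step 2: row=0, L[0]='k', prepend. Next row=LF[0]=5
  step 3: row=5, L[5]='c', prepend. Next row=LF[5]=2
  step 4: row=2, L[2]='a', prepend. Next row=LF[2]=1
  step 5: row=1, L[1]='n', prepend. Next row=LF[1]=9
  step 6: row=9, L[9]='k', prepend. Next row=LF[9]=7
  step 7: row=7, L[7]='k', prepend. Next row=LF[7]=6
  step 8: row=6, L[6]='c', prepend. Next row=LF[6]=3
  step 9: row=3, L[3]='i', prepend. Next row=LF[3]=4
  step 10: row=4, L[4]='n', prepend. Next row=LF[4]=10
  step 11: row=10, L[10]='k', prepend. Next row=LF[10]=8
Reversed output: knickknack$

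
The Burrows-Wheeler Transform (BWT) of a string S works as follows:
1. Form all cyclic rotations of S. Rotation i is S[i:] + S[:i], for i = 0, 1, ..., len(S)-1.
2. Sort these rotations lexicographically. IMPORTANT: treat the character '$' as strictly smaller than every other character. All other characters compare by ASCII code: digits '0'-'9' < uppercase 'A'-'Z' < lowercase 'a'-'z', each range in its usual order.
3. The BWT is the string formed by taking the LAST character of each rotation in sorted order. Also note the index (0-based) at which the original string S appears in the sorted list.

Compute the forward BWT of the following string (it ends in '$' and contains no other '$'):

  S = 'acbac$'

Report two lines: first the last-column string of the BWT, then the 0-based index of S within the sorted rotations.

All 6 rotations (rotation i = S[i:]+S[:i]):
  rot[0] = acbac$
  rot[1] = cbac$a
  rot[2] = bac$ac
  rot[3] = ac$acb
  rot[4] = c$acba
  rot[5] = $acbac
Sorted (with $ < everything):
  sorted[0] = $acbac  (last char: 'c')
  sorted[1] = ac$acb  (last char: 'b')
  sorted[2] = acbac$  (last char: '$')
  sorted[3] = bac$ac  (last char: 'c')
  sorted[4] = c$acba  (last char: 'a')
  sorted[5] = cbac$a  (last char: 'a')
Last column: cb$caa
Original string S is at sorted index 2

Answer: cb$caa
2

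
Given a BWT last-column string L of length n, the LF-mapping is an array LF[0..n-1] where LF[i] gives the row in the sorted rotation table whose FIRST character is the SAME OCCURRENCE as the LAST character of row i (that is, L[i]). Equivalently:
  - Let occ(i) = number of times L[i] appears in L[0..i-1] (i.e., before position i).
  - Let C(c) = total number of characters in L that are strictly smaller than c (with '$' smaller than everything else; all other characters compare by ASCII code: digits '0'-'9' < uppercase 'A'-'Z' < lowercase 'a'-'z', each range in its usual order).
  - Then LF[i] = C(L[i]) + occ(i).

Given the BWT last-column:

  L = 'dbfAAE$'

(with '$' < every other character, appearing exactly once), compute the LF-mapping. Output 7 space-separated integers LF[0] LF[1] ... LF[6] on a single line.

Char counts: '$':1, 'A':2, 'E':1, 'b':1, 'd':1, 'f':1
C (first-col start): C('$')=0, C('A')=1, C('E')=3, C('b')=4, C('d')=5, C('f')=6
L[0]='d': occ=0, LF[0]=C('d')+0=5+0=5
L[1]='b': occ=0, LF[1]=C('b')+0=4+0=4
L[2]='f': occ=0, LF[2]=C('f')+0=6+0=6
L[3]='A': occ=0, LF[3]=C('A')+0=1+0=1
L[4]='A': occ=1, LF[4]=C('A')+1=1+1=2
L[5]='E': occ=0, LF[5]=C('E')+0=3+0=3
L[6]='$': occ=0, LF[6]=C('$')+0=0+0=0

Answer: 5 4 6 1 2 3 0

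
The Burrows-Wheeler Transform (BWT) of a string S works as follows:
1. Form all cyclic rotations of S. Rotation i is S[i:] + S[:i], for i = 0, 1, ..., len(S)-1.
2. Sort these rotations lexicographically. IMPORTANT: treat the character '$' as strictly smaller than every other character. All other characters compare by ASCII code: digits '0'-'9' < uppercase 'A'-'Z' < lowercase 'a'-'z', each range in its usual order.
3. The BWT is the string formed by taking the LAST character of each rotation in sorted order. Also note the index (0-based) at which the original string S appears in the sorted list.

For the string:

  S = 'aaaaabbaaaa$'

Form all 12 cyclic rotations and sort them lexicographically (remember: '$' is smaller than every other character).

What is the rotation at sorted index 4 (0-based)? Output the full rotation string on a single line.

Answer: aaaa$aaaaabb

Derivation:
All 12 rotations (rotation i = S[i:]+S[:i]):
  rot[0] = aaaaabbaaaa$
  rot[1] = aaaabbaaaa$a
  rot[2] = aaabbaaaa$aa
  rot[3] = aabbaaaa$aaa
  rot[4] = abbaaaa$aaaa
  rot[5] = bbaaaa$aaaaa
  rot[6] = baaaa$aaaaab
  rot[7] = aaaa$aaaaabb
  rot[8] = aaa$aaaaabba
  rot[9] = aa$aaaaabbaa
  rot[10] = a$aaaaabbaaa
  rot[11] = $aaaaabbaaaa
Sorted (with $ < everything):
  sorted[0] = $aaaaabbaaaa
  sorted[1] = a$aaaaabbaaa
  sorted[2] = aa$aaaaabbaa
  sorted[3] = aaa$aaaaabba
  sorted[4] = aaaa$aaaaabb
  sorted[5] = aaaaabbaaaa$
  sorted[6] = aaaabbaaaa$a
  sorted[7] = aaabbaaaa$aa
  sorted[8] = aabbaaaa$aaa
  sorted[9] = abbaaaa$aaaa
  sorted[10] = baaaa$aaaaab
  sorted[11] = bbaaaa$aaaaa
sorted[4] = aaaa$aaaaabb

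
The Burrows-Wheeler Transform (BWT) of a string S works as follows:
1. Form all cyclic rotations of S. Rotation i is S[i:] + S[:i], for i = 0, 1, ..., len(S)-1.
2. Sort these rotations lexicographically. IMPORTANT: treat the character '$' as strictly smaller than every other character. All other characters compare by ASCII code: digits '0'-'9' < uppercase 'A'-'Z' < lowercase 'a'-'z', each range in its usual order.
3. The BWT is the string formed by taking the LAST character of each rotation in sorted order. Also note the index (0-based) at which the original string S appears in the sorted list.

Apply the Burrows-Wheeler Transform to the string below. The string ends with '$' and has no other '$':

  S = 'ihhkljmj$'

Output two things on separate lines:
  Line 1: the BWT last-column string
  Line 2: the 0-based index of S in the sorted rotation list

Answer: jih$mlhkj
3

Derivation:
All 9 rotations (rotation i = S[i:]+S[:i]):
  rot[0] = ihhkljmj$
  rot[1] = hhkljmj$i
  rot[2] = hkljmj$ih
  rot[3] = kljmj$ihh
  rot[4] = ljmj$ihhk
  rot[5] = jmj$ihhkl
  rot[6] = mj$ihhklj
  rot[7] = j$ihhkljm
  rot[8] = $ihhkljmj
Sorted (with $ < everything):
  sorted[0] = $ihhkljmj  (last char: 'j')
  sorted[1] = hhkljmj$i  (last char: 'i')
  sorted[2] = hkljmj$ih  (last char: 'h')
  sorted[3] = ihhkljmj$  (last char: '$')
  sorted[4] = j$ihhkljm  (last char: 'm')
  sorted[5] = jmj$ihhkl  (last char: 'l')
  sorted[6] = kljmj$ihh  (last char: 'h')
  sorted[7] = ljmj$ihhk  (last char: 'k')
  sorted[8] = mj$ihhklj  (last char: 'j')
Last column: jih$mlhkj
Original string S is at sorted index 3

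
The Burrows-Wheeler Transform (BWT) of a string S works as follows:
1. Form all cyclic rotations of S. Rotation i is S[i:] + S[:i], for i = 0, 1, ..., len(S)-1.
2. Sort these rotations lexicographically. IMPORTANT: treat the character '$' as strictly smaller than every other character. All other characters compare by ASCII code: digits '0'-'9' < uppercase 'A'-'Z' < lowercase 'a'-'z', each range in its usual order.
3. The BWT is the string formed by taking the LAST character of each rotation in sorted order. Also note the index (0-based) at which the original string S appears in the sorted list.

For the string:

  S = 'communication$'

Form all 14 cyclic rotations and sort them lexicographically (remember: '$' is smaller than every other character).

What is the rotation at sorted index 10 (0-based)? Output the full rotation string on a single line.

All 14 rotations (rotation i = S[i:]+S[:i]):
  rot[0] = communication$
  rot[1] = ommunication$c
  rot[2] = mmunication$co
  rot[3] = munication$com
  rot[4] = unication$comm
  rot[5] = nication$commu
  rot[6] = ication$commun
  rot[7] = cation$communi
  rot[8] = ation$communic
  rot[9] = tion$communica
  rot[10] = ion$communicat
  rot[11] = on$communicati
  rot[12] = n$communicatio
  rot[13] = $communication
Sorted (with $ < everything):
  sorted[0] = $communication
  sorted[1] = ation$communic
  sorted[2] = cation$communi
  sorted[3] = communication$
  sorted[4] = ication$commun
  sorted[5] = ion$communicat
  sorted[6] = mmunication$co
  sorted[7] = munication$com
  sorted[8] = n$communicatio
  sorted[9] = nication$commu
  sorted[10] = ommunication$c
  sorted[11] = on$communicati
  sorted[12] = tion$communica
  sorted[13] = unication$comm
sorted[10] = ommunication$c

Answer: ommunication$c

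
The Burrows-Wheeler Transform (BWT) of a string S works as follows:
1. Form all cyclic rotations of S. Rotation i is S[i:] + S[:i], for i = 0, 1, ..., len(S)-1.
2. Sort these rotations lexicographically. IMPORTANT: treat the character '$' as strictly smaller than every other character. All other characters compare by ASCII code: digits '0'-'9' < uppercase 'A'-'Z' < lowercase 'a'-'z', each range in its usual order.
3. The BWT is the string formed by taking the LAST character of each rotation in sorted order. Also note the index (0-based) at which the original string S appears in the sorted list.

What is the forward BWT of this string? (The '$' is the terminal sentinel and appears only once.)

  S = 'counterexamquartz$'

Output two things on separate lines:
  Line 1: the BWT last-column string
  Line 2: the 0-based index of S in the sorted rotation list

Answer: zxu$traucmeanrqoet
3

Derivation:
All 18 rotations (rotation i = S[i:]+S[:i]):
  rot[0] = counterexamquartz$
  rot[1] = ounterexamquartz$c
  rot[2] = unterexamquartz$co
  rot[3] = nterexamquartz$cou
  rot[4] = terexamquartz$coun
  rot[5] = erexamquartz$count
  rot[6] = rexamquartz$counte
  rot[7] = examquartz$counter
  rot[8] = xamquartz$countere
  rot[9] = amquartz$counterex
  rot[10] = mquartz$counterexa
  rot[11] = quartz$counterexam
  rot[12] = uartz$counterexamq
  rot[13] = artz$counterexamqu
  rot[14] = rtz$counterexamqua
  rot[15] = tz$counterexamquar
  rot[16] = z$counterexamquart
  rot[17] = $counterexamquartz
Sorted (with $ < everything):
  sorted[0] = $counterexamquartz  (last char: 'z')
  sorted[1] = amquartz$counterex  (last char: 'x')
  sorted[2] = artz$counterexamqu  (last char: 'u')
  sorted[3] = counterexamquartz$  (last char: '$')
  sorted[4] = erexamquartz$count  (last char: 't')
  sorted[5] = examquartz$counter  (last char: 'r')
  sorted[6] = mquartz$counterexa  (last char: 'a')
  sorted[7] = nterexamquartz$cou  (last char: 'u')
  sorted[8] = ounterexamquartz$c  (last char: 'c')
  sorted[9] = quartz$counterexam  (last char: 'm')
  sorted[10] = rexamquartz$counte  (last char: 'e')
  sorted[11] = rtz$counterexamqua  (last char: 'a')
  sorted[12] = terexamquartz$coun  (last char: 'n')
  sorted[13] = tz$counterexamquar  (last char: 'r')
  sorted[14] = uartz$counterexamq  (last char: 'q')
  sorted[15] = unterexamquartz$co  (last char: 'o')
  sorted[16] = xamquartz$countere  (last char: 'e')
  sorted[17] = z$counterexamquart  (last char: 't')
Last column: zxu$traucmeanrqoet
Original string S is at sorted index 3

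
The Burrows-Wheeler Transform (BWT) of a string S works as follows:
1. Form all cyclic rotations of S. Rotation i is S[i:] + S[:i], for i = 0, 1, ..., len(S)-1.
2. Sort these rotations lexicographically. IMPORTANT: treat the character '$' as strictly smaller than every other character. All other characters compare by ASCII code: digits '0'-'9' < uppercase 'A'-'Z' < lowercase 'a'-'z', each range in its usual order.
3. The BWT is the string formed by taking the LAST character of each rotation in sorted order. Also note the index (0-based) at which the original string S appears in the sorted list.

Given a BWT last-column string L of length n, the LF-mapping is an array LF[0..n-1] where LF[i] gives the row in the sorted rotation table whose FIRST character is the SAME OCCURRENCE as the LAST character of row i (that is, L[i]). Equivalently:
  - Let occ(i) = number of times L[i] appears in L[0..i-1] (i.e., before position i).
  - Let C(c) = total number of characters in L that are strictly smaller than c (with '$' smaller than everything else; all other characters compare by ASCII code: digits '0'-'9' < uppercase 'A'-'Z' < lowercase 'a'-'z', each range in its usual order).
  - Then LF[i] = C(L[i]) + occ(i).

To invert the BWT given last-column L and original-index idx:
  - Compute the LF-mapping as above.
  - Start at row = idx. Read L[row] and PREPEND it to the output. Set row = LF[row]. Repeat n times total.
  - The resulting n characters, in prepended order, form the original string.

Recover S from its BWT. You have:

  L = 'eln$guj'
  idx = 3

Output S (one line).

LF mapping: 1 4 5 0 2 6 3
Walk LF starting at row 3, prepending L[row]:
  step 1: row=3, L[3]='$', prepend. Next row=LF[3]=0
  step 2: row=0, L[0]='e', prepend. Next row=LF[0]=1
  step 3: row=1, L[1]='l', prepend. Next row=LF[1]=4
  step 4: row=4, L[4]='g', prepend. Next row=LF[4]=2
  step 5: row=2, L[2]='n', prepend. Next row=LF[2]=5
  step 6: row=5, L[5]='u', prepend. Next row=LF[5]=6
  step 7: row=6, L[6]='j', prepend. Next row=LF[6]=3
Reversed output: jungle$

Answer: jungle$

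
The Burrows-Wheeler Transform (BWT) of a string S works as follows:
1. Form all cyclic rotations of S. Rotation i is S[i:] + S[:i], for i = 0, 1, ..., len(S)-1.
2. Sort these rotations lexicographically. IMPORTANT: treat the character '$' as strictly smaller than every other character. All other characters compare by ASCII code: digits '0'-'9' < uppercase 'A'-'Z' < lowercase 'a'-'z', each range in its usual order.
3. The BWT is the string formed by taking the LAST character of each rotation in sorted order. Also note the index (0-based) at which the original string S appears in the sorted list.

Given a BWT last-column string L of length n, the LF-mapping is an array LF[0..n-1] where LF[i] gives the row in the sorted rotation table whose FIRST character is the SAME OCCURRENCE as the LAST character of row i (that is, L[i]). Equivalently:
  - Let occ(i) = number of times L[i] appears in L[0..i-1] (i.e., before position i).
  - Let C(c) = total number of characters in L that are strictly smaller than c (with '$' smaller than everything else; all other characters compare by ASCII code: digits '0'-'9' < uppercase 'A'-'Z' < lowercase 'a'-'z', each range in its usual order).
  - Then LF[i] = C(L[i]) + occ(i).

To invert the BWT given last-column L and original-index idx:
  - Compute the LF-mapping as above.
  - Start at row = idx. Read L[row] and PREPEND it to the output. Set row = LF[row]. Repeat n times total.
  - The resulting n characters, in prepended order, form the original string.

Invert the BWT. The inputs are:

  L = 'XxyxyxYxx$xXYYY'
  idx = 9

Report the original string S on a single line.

Answer: xYyXxxYYyYxxxX$

Derivation:
LF mapping: 1 7 13 8 14 9 3 10 11 0 12 2 4 5 6
Walk LF starting at row 9, prepending L[row]:
  step 1: row=9, L[9]='$', prepend. Next row=LF[9]=0
  step 2: row=0, L[0]='X', prepend. Next row=LF[0]=1
  step 3: row=1, L[1]='x', prepend. Next row=LF[1]=7
  step 4: row=7, L[7]='x', prepend. Next row=LF[7]=10
  step 5: row=10, L[10]='x', prepend. Next row=LF[10]=12
  step 6: row=12, L[12]='Y', prepend. Next row=LF[12]=4
  step 7: row=4, L[4]='y', prepend. Next row=LF[4]=14
  step 8: row=14, L[14]='Y', prepend. Next row=LF[14]=6
  step 9: row=6, L[6]='Y', prepend. Next row=LF[6]=3
  step 10: row=3, L[3]='x', prepend. Next row=LF[3]=8
  step 11: row=8, L[8]='x', prepend. Next row=LF[8]=11
  step 12: row=11, L[11]='X', prepend. Next row=LF[11]=2
  step 13: row=2, L[2]='y', prepend. Next row=LF[2]=13
  step 14: row=13, L[13]='Y', prepend. Next row=LF[13]=5
  step 15: row=5, L[5]='x', prepend. Next row=LF[5]=9
Reversed output: xYyXxxYYyYxxxX$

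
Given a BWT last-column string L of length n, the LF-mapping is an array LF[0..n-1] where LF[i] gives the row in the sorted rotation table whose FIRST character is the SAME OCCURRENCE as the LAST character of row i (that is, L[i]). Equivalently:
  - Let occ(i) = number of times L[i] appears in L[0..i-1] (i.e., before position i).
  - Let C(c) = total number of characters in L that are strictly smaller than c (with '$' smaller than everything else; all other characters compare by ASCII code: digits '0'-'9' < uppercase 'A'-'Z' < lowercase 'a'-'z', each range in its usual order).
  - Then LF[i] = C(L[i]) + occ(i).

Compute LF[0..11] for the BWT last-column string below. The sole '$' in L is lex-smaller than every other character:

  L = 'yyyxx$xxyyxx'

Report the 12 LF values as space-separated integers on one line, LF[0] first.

Answer: 7 8 9 1 2 0 3 4 10 11 5 6

Derivation:
Char counts: '$':1, 'x':6, 'y':5
C (first-col start): C('$')=0, C('x')=1, C('y')=7
L[0]='y': occ=0, LF[0]=C('y')+0=7+0=7
L[1]='y': occ=1, LF[1]=C('y')+1=7+1=8
L[2]='y': occ=2, LF[2]=C('y')+2=7+2=9
L[3]='x': occ=0, LF[3]=C('x')+0=1+0=1
L[4]='x': occ=1, LF[4]=C('x')+1=1+1=2
L[5]='$': occ=0, LF[5]=C('$')+0=0+0=0
L[6]='x': occ=2, LF[6]=C('x')+2=1+2=3
L[7]='x': occ=3, LF[7]=C('x')+3=1+3=4
L[8]='y': occ=3, LF[8]=C('y')+3=7+3=10
L[9]='y': occ=4, LF[9]=C('y')+4=7+4=11
L[10]='x': occ=4, LF[10]=C('x')+4=1+4=5
L[11]='x': occ=5, LF[11]=C('x')+5=1+5=6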